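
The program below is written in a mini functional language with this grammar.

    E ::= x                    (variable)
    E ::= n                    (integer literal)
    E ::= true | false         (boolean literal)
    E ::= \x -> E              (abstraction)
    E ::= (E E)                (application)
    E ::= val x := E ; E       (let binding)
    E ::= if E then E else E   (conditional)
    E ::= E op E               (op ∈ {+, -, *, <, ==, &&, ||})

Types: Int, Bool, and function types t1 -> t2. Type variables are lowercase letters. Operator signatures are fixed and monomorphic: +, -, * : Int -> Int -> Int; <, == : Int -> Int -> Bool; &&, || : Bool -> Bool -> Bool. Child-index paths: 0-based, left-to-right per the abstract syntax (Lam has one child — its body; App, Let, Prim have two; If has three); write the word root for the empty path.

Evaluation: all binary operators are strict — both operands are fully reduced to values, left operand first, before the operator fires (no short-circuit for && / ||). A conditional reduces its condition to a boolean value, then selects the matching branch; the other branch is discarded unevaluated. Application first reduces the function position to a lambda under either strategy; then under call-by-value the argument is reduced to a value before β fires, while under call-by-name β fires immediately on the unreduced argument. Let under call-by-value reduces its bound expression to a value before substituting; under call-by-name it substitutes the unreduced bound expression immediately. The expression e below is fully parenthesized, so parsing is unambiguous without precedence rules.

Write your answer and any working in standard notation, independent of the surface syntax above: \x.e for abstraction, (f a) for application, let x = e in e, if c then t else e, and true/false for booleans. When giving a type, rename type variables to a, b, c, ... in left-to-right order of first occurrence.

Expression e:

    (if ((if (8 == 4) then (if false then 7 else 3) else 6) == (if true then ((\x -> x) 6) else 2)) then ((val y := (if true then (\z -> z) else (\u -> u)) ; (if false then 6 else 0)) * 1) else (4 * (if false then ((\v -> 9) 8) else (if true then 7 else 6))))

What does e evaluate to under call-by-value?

Working:
step 0: (if ((if (8 == 4) then (if false then 7 else 3) else 6) == (if true then ((\x.x) 6) else 2)) then ((let y = (if true then (\z.z) else (\u.u)) in (if false then 6 else 0)) * 1) else (4 * (if false then ((\v.9) 8) else (if true then 7 else 6))))
step 1: [delta@0.0.0] (if ((if false then (if false then 7 else 3) else 6) == (if true then ((\x.x) 6) else 2)) then ((let y = (if true then (\z.z) else (\u.u)) in (if false then 6 else 0)) * 1) else (4 * (if false then ((\v.9) 8) else (if true then 7 else 6))))
step 2: [if@0.0] (if (6 == (if true then ((\x.x) 6) else 2)) then ((let y = (if true then (\z.z) else (\u.u)) in (if false then 6 else 0)) * 1) else (4 * (if false then ((\v.9) 8) else (if true then 7 else 6))))
step 3: [if@0.1] (if (6 == ((\x.x) 6)) then ((let y = (if true then (\z.z) else (\u.u)) in (if false then 6 else 0)) * 1) else (4 * (if false then ((\v.9) 8) else (if true then 7 else 6))))
step 4: [beta@0.1] (if (6 == 6) then ((let y = (if true then (\z.z) else (\u.u)) in (if false then 6 else 0)) * 1) else (4 * (if false then ((\v.9) 8) else (if true then 7 else 6))))
step 5: [delta@0] (if true then ((let y = (if true then (\z.z) else (\u.u)) in (if false then 6 else 0)) * 1) else (4 * (if false then ((\v.9) 8) else (if true then 7 else 6))))
step 6: [if@root] ((let y = (if true then (\z.z) else (\u.u)) in (if false then 6 else 0)) * 1)
step 7: [if@0.0] ((let y = (\z.z) in (if false then 6 else 0)) * 1)
step 8: [let@0] ((if false then 6 else 0) * 1)
step 9: [if@0] (0 * 1)
step 10: [delta@root] 0

Answer: 0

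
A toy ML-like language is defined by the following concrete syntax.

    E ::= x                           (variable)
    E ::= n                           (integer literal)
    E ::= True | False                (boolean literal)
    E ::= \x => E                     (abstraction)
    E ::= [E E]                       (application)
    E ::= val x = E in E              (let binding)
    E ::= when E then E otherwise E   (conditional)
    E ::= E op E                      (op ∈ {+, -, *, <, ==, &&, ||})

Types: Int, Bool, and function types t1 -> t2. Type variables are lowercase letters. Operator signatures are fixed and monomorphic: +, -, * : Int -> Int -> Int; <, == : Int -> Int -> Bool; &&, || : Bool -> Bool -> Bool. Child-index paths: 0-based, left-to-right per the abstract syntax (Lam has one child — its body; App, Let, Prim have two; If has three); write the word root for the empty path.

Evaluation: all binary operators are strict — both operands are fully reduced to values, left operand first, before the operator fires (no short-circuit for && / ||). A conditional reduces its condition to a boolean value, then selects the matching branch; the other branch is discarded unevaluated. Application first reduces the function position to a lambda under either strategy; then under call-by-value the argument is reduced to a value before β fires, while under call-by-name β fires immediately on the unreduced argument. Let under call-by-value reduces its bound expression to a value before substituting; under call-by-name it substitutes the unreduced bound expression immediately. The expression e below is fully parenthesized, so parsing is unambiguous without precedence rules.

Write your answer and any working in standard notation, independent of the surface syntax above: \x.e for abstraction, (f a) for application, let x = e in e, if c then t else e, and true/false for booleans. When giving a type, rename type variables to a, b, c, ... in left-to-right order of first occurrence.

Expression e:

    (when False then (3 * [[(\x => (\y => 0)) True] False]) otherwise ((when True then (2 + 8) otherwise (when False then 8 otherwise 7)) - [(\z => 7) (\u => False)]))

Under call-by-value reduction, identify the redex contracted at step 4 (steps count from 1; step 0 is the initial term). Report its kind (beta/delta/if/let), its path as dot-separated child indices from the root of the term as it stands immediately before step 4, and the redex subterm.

Answer: beta at 1 : ((\z.7) (\u.false))

Derivation:
step 0: (if false then (3 * (((\x.(\y.0)) true) false)) else ((if true then (2 + 8) else (if false then 8 else 7)) - ((\z.7) (\u.false))))
step 1: [if@root] ((if true then (2 + 8) else (if false then 8 else 7)) - ((\z.7) (\u.false)))
step 2: [if@0] ((2 + 8) - ((\z.7) (\u.false)))
step 3: [delta@0] (10 - ((\z.7) (\u.false)))
step 4: [beta@1] (10 - 7)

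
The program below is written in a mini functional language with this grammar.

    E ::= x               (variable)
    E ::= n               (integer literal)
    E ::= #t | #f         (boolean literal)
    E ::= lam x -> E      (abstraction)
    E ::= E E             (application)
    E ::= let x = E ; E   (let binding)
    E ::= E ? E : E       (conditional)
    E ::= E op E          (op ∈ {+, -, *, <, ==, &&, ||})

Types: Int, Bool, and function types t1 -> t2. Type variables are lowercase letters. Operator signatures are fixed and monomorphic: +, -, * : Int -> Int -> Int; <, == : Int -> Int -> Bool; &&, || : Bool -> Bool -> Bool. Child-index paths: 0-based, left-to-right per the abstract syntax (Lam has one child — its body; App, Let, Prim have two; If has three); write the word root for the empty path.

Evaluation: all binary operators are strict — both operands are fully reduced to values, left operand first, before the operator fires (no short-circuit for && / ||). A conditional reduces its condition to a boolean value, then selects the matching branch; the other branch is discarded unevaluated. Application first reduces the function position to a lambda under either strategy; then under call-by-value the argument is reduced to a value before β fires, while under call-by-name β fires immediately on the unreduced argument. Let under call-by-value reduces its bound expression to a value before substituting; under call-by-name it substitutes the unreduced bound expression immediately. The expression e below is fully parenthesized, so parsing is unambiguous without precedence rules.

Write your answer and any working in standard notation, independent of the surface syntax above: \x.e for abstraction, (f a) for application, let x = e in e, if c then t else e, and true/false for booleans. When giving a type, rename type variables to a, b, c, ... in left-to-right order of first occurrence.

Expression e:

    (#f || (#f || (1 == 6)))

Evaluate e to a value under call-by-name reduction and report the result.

Derivation:
step 0: (false || (false || (1 == 6)))
step 1: [delta@1.1] (false || (false || false))
step 2: [delta@1] (false || false)
step 3: [delta@root] false

Answer: false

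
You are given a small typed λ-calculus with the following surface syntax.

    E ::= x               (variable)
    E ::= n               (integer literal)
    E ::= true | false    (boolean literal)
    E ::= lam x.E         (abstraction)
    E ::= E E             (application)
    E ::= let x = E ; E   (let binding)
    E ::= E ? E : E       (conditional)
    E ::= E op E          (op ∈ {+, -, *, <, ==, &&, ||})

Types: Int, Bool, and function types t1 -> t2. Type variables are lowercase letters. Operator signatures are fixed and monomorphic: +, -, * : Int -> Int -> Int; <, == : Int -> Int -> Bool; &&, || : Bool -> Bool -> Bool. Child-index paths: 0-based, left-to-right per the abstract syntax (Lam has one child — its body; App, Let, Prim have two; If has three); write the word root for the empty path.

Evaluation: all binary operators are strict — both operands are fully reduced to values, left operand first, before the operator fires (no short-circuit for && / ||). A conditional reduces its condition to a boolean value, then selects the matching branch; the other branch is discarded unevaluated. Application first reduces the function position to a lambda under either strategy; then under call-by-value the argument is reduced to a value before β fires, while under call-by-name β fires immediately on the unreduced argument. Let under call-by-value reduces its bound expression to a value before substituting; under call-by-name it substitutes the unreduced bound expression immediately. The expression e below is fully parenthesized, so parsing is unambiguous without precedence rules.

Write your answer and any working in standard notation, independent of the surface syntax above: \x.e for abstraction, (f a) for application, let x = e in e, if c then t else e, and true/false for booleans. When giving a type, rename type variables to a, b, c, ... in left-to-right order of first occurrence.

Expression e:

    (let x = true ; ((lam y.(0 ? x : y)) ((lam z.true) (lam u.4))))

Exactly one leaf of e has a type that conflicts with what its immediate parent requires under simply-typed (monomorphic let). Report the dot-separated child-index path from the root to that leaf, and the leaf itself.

Derivation:
let x : Bool
  unify Int ~ Bool
  FAIL: mismatch Int ~ Bool

Answer: 1.0.0.0 : 0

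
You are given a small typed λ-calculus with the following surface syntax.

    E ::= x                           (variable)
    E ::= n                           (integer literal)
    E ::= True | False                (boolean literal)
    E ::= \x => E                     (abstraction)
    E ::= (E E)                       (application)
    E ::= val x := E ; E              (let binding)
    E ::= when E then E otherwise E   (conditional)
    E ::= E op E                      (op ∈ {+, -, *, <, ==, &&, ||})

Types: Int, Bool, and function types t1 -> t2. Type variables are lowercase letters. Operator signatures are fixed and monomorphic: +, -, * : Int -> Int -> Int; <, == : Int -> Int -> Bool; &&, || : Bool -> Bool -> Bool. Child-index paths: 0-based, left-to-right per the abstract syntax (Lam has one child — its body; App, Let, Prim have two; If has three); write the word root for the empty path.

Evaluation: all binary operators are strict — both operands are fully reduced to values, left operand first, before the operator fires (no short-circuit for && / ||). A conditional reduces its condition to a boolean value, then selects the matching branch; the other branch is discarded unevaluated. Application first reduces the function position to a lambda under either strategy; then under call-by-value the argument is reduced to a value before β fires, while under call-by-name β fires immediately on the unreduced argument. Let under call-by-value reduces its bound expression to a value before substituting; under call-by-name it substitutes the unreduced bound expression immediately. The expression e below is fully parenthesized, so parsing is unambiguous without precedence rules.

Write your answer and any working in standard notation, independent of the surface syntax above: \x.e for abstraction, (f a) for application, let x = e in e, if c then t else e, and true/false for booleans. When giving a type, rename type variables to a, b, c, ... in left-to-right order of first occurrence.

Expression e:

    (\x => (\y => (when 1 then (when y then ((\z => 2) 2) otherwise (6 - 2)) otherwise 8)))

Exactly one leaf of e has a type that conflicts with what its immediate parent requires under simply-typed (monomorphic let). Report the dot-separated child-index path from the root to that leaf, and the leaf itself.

Answer: 0.0.0 : 1

Trace:
  unify Int ~ Bool
  FAIL: mismatch Int ~ Bool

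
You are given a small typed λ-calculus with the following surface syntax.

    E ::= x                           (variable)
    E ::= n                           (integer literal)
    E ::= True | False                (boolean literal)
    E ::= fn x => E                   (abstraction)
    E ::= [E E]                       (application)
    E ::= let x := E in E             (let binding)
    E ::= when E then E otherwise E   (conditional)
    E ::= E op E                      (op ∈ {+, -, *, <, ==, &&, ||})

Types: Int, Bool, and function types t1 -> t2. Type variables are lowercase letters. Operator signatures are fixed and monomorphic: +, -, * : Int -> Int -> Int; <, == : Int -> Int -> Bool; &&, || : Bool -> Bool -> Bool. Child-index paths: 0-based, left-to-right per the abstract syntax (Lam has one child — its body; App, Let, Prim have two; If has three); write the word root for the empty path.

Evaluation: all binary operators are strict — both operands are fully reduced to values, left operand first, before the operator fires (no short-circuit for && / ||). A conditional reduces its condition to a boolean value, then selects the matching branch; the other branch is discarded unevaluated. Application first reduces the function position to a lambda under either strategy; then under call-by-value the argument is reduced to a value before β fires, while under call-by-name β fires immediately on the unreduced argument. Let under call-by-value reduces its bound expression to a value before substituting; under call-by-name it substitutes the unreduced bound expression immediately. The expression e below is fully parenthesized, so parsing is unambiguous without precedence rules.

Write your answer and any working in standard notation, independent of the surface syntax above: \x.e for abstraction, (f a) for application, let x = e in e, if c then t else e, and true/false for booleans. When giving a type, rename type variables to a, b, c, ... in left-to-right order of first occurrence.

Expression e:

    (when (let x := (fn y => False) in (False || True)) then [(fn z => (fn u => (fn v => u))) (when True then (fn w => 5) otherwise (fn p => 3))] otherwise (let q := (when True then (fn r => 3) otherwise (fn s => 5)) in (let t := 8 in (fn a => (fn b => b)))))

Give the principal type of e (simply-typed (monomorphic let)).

Working:
\y._ : a -> Bool
let x : a -> Bool
  unify Bool ~ Bool
  unify Bool ~ Bool
  unify Bool ~ Bool
u : c
\v._ : d -> c
\u._ : c -> d -> c
\z._ : b -> c -> d -> c
  unify Bool ~ Bool
\w._ : e -> Int
\p._ : f -> Int
  unify e -> Int ~ f -> Int
  unify e ~ f
  unify Int ~ Int
  unify b -> c -> d -> c ~ (f -> Int) -> g
  unify b ~ f -> Int
  unify c -> d -> c ~ g
_ _ : c -> d -> c
  unify Bool ~ Bool
\r._ : h -> Int
\s._ : i -> Int
  unify h -> Int ~ i -> Int
  unify h ~ i
  unify Int ~ Int
let q : i -> Int
let t : Int
b : k
\b._ : k -> k
\a._ : j -> k -> k
  unify c -> d -> c ~ j -> k -> k
  unify c ~ j
  unify d -> j ~ k -> k
  unify d ~ k
  unify j ~ k

Answer: a -> a -> a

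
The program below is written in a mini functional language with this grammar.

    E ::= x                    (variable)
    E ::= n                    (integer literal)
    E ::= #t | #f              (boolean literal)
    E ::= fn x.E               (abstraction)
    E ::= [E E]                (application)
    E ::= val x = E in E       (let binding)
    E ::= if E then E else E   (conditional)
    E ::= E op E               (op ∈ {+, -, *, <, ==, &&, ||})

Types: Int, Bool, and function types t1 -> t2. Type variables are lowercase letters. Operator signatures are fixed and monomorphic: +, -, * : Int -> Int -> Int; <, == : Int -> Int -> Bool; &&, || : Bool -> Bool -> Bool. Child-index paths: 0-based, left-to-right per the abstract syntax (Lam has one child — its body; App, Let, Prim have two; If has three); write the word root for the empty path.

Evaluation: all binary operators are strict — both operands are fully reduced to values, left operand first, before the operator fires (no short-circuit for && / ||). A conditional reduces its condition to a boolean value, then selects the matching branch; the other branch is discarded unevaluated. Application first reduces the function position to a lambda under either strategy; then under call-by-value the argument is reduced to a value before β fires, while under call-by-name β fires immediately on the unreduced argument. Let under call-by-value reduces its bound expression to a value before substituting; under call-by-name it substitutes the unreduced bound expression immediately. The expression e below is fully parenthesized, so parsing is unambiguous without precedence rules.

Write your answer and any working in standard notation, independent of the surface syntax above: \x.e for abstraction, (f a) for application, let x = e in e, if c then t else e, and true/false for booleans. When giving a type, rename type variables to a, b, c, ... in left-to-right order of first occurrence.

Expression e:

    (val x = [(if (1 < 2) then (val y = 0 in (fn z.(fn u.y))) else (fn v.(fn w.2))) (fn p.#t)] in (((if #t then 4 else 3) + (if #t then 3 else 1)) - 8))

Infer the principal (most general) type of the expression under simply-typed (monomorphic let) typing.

Trace:
  unify Int ~ Int
  unify Int ~ Int
  unify Bool ~ Bool
let y : Int
y : Int
\u._ : b -> Int
\z._ : a -> b -> Int
\w._ : d -> Int
\v._ : c -> d -> Int
  unify a -> b -> Int ~ c -> d -> Int
  unify a ~ c
  unify b -> Int ~ d -> Int
  unify b ~ d
  unify Int ~ Int
\p._ : e -> Bool
  unify c -> d -> Int ~ (e -> Bool) -> f
  unify c ~ e -> Bool
  unify d -> Int ~ f
_ _ : d -> Int
let x : d -> Int
  unify Bool ~ Bool
  unify Int ~ Int
  unify Int ~ Int
  unify Bool ~ Bool
  unify Int ~ Int
  unify Int ~ Int
  unify Int ~ Int
  unify Int ~ Int

Answer: Int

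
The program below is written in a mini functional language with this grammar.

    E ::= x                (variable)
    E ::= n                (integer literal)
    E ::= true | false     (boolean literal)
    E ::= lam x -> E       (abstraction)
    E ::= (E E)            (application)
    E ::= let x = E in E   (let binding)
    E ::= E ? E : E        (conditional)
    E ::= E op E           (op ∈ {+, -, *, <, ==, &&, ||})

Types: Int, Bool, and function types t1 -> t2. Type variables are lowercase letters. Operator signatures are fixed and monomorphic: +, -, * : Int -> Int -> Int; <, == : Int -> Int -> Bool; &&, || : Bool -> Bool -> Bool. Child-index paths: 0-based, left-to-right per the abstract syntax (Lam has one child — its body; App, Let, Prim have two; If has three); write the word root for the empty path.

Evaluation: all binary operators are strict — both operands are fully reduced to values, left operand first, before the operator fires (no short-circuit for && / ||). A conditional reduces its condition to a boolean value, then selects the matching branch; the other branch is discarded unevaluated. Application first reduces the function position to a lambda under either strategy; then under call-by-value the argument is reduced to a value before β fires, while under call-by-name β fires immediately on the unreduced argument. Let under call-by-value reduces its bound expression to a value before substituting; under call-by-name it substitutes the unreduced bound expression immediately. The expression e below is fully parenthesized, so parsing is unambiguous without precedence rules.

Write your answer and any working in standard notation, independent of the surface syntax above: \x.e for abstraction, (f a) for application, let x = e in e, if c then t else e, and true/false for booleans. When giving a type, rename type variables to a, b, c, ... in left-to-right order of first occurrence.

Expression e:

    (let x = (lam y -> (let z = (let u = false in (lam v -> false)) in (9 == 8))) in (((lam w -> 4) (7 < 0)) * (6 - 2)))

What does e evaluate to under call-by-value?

Trace:
step 0: (let x = (\y.(let z = (let u = false in (\v.false)) in (9 == 8))) in (((\w.4) (7 < 0)) * (6 - 2)))
step 1: [let@root] (((\w.4) (7 < 0)) * (6 - 2))
step 2: [delta@0.1] (((\w.4) false) * (6 - 2))
step 3: [beta@0] (4 * (6 - 2))
step 4: [delta@1] (4 * 4)
step 5: [delta@root] 16

Answer: 16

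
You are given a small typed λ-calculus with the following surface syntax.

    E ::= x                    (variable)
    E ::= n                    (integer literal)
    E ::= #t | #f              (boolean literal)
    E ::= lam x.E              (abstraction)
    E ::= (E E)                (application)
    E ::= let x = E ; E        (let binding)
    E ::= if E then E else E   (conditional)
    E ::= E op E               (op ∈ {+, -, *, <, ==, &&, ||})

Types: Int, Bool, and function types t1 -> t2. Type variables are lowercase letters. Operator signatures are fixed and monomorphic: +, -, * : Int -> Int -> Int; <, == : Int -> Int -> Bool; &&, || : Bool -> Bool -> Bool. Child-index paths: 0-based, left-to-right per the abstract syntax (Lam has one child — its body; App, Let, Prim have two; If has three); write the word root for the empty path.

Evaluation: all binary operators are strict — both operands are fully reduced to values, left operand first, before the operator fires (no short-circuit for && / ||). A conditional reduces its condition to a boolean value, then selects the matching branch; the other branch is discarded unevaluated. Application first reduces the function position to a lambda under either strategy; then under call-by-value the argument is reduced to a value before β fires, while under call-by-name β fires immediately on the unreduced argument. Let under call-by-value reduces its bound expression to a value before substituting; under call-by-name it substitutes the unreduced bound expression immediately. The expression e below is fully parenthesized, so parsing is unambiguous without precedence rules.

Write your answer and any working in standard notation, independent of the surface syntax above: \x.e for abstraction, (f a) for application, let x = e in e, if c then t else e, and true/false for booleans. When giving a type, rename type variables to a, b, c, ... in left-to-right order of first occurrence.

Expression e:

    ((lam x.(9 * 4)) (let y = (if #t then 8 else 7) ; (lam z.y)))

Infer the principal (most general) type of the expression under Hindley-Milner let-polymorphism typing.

Working:
  unify Int ~ Int
  unify Int ~ Int
\x._ : a -> Int
  unify Bool ~ Bool
  unify Int ~ Int
let y : Int
y : Int
\z._ : b -> Int
  unify a -> Int ~ (b -> Int) -> c
  unify a ~ b -> Int
  unify Int ~ c
_ _ : Int

Answer: Int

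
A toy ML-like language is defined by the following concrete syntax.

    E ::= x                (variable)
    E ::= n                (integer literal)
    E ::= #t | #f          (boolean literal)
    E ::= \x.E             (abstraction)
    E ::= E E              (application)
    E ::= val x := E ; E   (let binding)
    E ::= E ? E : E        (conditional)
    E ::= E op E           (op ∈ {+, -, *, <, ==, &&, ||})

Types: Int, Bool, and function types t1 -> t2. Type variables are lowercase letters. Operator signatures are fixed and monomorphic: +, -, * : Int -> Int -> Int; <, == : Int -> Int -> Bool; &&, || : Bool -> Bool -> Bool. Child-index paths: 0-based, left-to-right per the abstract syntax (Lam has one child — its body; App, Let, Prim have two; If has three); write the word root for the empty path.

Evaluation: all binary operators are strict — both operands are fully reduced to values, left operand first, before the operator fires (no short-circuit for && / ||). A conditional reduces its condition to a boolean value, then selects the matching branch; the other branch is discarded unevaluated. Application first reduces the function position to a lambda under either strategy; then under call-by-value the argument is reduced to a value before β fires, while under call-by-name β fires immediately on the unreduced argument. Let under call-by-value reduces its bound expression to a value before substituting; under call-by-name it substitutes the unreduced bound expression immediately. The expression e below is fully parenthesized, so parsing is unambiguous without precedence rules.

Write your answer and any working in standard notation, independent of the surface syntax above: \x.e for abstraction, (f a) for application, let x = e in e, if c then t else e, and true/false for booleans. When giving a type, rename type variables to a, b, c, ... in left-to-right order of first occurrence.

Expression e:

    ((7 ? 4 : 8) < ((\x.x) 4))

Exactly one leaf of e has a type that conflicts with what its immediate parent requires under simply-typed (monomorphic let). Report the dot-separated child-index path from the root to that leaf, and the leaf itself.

Answer: 0.0 : 7

Working:
  unify Int ~ Bool
  FAIL: mismatch Int ~ Bool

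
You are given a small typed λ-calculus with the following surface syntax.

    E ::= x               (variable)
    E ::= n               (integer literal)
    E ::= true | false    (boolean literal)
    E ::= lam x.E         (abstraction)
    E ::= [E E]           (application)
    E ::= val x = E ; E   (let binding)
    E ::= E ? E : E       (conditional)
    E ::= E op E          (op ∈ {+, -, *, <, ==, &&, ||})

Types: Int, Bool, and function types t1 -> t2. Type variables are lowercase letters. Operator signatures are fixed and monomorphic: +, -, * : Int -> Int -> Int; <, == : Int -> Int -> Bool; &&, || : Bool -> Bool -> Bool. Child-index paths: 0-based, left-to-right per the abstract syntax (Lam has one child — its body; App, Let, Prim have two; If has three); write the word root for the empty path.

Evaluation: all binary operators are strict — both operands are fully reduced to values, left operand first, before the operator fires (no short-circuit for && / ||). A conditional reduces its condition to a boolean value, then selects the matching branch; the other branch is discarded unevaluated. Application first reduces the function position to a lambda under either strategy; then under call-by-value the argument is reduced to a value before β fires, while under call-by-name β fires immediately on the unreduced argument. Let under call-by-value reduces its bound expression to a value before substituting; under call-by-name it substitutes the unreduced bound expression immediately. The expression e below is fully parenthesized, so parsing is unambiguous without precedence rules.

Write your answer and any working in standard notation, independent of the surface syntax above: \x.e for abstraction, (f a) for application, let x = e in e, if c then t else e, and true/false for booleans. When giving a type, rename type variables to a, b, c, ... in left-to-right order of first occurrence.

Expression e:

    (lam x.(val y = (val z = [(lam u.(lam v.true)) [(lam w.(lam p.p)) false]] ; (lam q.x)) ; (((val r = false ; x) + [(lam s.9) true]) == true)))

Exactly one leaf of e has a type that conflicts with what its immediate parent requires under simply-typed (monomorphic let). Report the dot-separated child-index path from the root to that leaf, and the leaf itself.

Answer: 0.1.1 : true

Derivation:
\v._ : c -> Bool
\u._ : b -> c -> Bool
p : e
\p._ : e -> e
\w._ : d -> e -> e
  unify d -> e -> e ~ Bool -> f
  unify d ~ Bool
  unify e -> e ~ f
_ _ : e -> e
  unify b -> c -> Bool ~ (e -> e) -> g
  unify b ~ e -> e
  unify c -> Bool ~ g
_ _ : c -> Bool
let z : c -> Bool
x : a
\q._ : h -> a
let y : h -> a
let r : Bool
x : a
  unify a ~ Int
\s._ : i -> Int
  unify i -> Int ~ Bool -> j
  unify i ~ Bool
  unify Int ~ j
_ _ : Int
  unify Int ~ Int
  unify Int ~ Int
  unify Bool ~ Int
  FAIL: mismatch Bool ~ Int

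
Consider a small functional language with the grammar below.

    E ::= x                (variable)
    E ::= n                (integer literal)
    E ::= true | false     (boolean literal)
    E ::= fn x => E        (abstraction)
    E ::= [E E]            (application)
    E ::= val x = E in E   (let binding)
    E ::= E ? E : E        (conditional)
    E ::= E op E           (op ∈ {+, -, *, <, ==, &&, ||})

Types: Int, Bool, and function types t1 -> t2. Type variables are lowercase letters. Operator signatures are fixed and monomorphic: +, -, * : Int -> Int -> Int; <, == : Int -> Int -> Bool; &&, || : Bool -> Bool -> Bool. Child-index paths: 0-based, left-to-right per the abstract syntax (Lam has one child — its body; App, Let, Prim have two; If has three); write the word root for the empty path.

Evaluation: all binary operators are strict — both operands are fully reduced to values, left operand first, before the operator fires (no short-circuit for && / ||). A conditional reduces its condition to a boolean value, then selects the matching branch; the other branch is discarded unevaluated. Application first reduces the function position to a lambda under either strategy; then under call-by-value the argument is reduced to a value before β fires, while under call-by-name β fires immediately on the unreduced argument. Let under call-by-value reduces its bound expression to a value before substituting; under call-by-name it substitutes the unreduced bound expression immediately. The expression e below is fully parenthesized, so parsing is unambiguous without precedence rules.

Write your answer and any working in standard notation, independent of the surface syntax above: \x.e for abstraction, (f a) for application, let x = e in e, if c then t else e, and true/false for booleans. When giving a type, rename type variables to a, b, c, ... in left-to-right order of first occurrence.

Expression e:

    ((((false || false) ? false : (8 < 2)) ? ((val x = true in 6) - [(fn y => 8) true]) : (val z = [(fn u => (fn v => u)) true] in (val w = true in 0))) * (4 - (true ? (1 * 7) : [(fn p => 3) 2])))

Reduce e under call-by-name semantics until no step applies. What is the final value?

Working:
step 0: ((if (if (false || false) then false else (8 < 2)) then ((let x = true in 6) - ((\y.8) true)) else (let z = ((\u.(\v.u)) true) in (let w = true in 0))) * (4 - (if true then (1 * 7) else ((\p.3) 2))))
step 1: [delta@0.0.0] ((if (if false then false else (8 < 2)) then ((let x = true in 6) - ((\y.8) true)) else (let z = ((\u.(\v.u)) true) in (let w = true in 0))) * (4 - (if true then (1 * 7) else ((\p.3) 2))))
step 2: [if@0.0] ((if (8 < 2) then ((let x = true in 6) - ((\y.8) true)) else (let z = ((\u.(\v.u)) true) in (let w = true in 0))) * (4 - (if true then (1 * 7) else ((\p.3) 2))))
step 3: [delta@0.0] ((if false then ((let x = true in 6) - ((\y.8) true)) else (let z = ((\u.(\v.u)) true) in (let w = true in 0))) * (4 - (if true then (1 * 7) else ((\p.3) 2))))
step 4: [if@0] ((let z = ((\u.(\v.u)) true) in (let w = true in 0)) * (4 - (if true then (1 * 7) else ((\p.3) 2))))
step 5: [let@0] ((let w = true in 0) * (4 - (if true then (1 * 7) else ((\p.3) 2))))
step 6: [let@0] (0 * (4 - (if true then (1 * 7) else ((\p.3) 2))))
step 7: [if@1.1] (0 * (4 - (1 * 7)))
step 8: [delta@1.1] (0 * (4 - 7))
step 9: [delta@1] (0 * -3)
step 10: [delta@root] 0

Answer: 0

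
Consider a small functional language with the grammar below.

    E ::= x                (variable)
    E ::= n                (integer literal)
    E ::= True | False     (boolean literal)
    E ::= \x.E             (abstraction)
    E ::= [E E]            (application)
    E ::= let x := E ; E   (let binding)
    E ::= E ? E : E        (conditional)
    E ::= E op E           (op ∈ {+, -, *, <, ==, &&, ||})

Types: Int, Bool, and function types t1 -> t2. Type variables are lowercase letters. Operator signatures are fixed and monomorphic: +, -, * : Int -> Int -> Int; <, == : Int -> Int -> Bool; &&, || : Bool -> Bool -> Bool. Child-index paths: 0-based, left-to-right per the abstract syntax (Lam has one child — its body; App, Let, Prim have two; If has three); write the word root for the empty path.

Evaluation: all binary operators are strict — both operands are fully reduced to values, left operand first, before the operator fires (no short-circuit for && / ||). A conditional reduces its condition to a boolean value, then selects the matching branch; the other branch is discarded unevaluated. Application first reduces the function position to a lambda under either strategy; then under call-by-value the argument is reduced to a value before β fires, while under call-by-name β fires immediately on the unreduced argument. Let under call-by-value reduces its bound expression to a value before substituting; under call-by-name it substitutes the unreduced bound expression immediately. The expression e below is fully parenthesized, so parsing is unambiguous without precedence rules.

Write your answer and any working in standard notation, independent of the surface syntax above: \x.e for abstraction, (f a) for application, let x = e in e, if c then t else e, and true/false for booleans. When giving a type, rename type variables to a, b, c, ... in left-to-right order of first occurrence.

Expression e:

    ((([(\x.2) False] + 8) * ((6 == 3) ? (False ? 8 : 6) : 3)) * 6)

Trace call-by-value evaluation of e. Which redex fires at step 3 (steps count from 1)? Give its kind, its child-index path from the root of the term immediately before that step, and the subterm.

Answer: delta at 0.1.0 : (6 == 3)

Working:
step 0: (((((\x.2) false) + 8) * (if (6 == 3) then (if false then 8 else 6) else 3)) * 6)
step 1: [beta@0.0.0] (((2 + 8) * (if (6 == 3) then (if false then 8 else 6) else 3)) * 6)
step 2: [delta@0.0] ((10 * (if (6 == 3) then (if false then 8 else 6) else 3)) * 6)
step 3: [delta@0.1.0] ((10 * (if false then (if false then 8 else 6) else 3)) * 6)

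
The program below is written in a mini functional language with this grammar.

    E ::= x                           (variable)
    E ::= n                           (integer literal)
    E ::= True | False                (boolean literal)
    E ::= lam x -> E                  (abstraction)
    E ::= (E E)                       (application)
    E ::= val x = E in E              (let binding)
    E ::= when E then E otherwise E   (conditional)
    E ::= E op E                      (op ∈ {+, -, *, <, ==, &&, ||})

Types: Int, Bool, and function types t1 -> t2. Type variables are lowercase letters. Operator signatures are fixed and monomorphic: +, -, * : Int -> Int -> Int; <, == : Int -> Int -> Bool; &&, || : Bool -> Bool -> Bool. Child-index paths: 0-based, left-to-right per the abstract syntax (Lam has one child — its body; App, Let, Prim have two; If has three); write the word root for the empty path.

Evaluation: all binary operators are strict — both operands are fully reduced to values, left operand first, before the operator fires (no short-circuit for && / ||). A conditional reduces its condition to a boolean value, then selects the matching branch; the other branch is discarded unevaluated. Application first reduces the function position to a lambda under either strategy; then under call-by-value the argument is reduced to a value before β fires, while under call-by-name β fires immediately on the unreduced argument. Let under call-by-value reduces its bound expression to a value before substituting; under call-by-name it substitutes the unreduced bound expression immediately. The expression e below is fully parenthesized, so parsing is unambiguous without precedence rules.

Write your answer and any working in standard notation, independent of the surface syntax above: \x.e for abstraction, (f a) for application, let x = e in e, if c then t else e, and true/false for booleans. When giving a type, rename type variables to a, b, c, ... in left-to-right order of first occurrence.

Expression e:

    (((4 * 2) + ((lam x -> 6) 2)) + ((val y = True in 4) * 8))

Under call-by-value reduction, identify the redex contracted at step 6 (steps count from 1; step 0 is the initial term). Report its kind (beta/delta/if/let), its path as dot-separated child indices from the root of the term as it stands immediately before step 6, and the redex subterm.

Answer: delta at root : (14 + 32)

Derivation:
step 0: (((4 * 2) + ((\x.6) 2)) + ((let y = true in 4) * 8))
step 1: [delta@0.0] ((8 + ((\x.6) 2)) + ((let y = true in 4) * 8))
step 2: [beta@0.1] ((8 + 6) + ((let y = true in 4) * 8))
step 3: [delta@0] (14 + ((let y = true in 4) * 8))
step 4: [let@1.0] (14 + (4 * 8))
step 5: [delta@1] (14 + 32)
step 6: [delta@root] 46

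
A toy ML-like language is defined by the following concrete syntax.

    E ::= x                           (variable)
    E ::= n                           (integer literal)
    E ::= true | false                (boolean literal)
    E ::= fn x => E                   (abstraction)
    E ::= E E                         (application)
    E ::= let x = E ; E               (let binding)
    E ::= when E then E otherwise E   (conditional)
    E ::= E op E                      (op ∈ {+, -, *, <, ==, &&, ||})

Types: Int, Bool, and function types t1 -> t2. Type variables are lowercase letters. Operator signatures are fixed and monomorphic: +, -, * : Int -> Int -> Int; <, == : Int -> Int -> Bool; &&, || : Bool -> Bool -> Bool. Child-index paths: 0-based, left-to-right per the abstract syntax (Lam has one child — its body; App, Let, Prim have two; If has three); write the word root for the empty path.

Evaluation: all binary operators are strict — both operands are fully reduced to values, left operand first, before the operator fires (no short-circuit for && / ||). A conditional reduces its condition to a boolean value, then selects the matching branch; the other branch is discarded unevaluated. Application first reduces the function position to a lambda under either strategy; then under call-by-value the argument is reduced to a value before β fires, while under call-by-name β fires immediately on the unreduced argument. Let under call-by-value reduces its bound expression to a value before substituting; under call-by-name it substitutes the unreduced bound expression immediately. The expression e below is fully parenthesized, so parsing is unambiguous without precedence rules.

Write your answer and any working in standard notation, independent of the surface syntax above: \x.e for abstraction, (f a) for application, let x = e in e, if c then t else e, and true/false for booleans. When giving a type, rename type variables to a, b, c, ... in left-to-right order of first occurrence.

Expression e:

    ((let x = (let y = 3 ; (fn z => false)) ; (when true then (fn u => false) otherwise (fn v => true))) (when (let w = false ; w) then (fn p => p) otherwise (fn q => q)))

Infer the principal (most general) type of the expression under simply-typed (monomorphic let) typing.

Working:
let y : Int
\z._ : a -> Bool
let x : a -> Bool
  unify Bool ~ Bool
\u._ : b -> Bool
\v._ : c -> Bool
  unify b -> Bool ~ c -> Bool
  unify b ~ c
  unify Bool ~ Bool
let w : Bool
w : Bool
  unify Bool ~ Bool
p : d
\p._ : d -> d
q : e
\q._ : e -> e
  unify d -> d ~ e -> e
  unify d ~ e
  unify e ~ e
  unify c -> Bool ~ (e -> e) -> f
  unify c ~ e -> e
  unify Bool ~ f
_ _ : Bool

Answer: Bool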